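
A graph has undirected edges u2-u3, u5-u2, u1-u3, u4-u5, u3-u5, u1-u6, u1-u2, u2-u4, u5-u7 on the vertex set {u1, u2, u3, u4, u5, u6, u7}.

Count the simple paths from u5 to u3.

u5–u2–u1–u3
u5–u2–u3
u5–u3
u5–u4–u2–u1–u3
u5–u4–u2–u3

5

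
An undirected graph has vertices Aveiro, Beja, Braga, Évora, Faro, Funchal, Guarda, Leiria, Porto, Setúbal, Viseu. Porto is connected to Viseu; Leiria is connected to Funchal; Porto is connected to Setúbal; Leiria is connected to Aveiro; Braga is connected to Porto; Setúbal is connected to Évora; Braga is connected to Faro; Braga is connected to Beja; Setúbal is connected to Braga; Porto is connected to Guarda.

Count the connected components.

2

From Aveiro: component {Aveiro, Funchal, Leiria}.
From Beja: component {Beja, Braga, Évora, Faro, Guarda, Porto, Setúbal, Viseu}.
That's 2 components.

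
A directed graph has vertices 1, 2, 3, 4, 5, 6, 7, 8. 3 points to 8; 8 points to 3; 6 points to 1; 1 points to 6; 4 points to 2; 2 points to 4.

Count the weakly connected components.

5

From 1: component {1, 6}.
From 2: component {2, 4}.
From 3: component {3, 8}.
From 5: component {5}.
From 7: component {7}.
That's 5 components.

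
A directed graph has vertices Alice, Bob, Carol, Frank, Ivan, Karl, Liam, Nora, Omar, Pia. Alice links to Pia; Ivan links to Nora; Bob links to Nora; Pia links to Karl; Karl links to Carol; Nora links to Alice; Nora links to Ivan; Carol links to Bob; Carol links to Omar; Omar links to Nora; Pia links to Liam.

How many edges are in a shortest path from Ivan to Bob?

Distance 0: Ivan.
Distance 1: Nora.
Distance 2: Alice.
Distance 3: Pia.
Distance 4: Karl, Liam.
Distance 5: Carol.
Distance 6: Bob, Omar — contains Bob.

6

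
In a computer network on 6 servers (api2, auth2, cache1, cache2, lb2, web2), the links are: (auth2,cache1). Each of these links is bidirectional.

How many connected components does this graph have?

From api2: component {api2}.
From auth2: component {auth2, cache1}.
From cache2: component {cache2}.
From lb2: component {lb2}.
From web2: component {web2}.
That's 5 components.

5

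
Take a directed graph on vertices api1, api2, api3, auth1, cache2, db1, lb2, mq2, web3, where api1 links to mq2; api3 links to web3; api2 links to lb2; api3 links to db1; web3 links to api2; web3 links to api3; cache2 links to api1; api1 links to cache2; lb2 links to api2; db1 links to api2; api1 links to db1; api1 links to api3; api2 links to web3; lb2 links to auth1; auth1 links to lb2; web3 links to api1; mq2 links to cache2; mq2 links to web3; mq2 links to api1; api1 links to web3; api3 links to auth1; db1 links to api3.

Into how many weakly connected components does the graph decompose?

From api1: component {api1, api2, api3, auth1, cache2, db1, lb2, mq2, web3}.
That's 1 component.

1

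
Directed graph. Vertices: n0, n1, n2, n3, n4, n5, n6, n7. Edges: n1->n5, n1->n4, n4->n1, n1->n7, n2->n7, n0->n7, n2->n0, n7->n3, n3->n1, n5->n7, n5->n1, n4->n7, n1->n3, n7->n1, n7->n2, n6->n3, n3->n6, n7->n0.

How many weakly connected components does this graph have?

From n0: component {n0, n1, n2, n3, n4, n5, n6, n7}.
That's 1 component.

1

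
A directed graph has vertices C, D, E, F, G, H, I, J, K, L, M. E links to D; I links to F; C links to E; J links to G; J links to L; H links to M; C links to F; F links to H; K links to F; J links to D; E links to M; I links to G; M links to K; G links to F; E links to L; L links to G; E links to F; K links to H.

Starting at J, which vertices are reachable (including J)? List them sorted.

Start at J.
Its neighbours: D, G, L.
Then their neighbours: F.
Then next layer: H.
Then next layer: M.
Then next layer: K.
Nothing further is reachable.

D, F, G, H, J, K, L, M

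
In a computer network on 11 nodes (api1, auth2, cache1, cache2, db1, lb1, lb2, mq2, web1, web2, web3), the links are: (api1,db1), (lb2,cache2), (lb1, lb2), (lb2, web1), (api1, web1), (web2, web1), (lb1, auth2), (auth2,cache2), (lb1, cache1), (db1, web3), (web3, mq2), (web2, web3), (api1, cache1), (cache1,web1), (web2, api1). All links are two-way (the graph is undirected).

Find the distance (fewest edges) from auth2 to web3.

5

Distance 0: auth2.
Distance 1: cache2, lb1.
Distance 2: cache1, lb2.
Distance 3: api1, web1.
Distance 4: db1, web2.
Distance 5: web3 — contains web3.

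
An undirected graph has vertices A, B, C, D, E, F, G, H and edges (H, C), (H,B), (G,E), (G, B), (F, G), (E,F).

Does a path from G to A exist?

No

Explore from G.
Distance 1: reach B, E, F.
Distance 2: reach H.
Distance 3: reach C.
The search is exhausted without reaching A; it lies in a different component.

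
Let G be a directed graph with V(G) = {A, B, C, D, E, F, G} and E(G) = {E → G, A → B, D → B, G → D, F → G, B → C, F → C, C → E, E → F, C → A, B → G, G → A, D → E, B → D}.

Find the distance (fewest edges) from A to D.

Distance 0: A.
Distance 1: B.
Distance 2: C, D, G — contains D.

2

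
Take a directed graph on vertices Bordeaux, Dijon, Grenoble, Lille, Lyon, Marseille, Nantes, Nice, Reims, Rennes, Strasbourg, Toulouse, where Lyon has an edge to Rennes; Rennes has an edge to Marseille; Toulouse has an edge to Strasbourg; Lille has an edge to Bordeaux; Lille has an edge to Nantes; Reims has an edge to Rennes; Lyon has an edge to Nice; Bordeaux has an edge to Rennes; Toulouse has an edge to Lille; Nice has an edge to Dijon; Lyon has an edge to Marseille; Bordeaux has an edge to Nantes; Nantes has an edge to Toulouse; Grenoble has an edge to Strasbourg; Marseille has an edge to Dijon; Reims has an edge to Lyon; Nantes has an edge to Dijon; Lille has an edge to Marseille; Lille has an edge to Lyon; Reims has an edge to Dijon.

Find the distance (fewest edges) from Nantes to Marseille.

Distance 0: Nantes.
Distance 1: Dijon, Toulouse.
Distance 2: Lille, Strasbourg.
Distance 3: Bordeaux, Lyon, Marseille — contains Marseille.

3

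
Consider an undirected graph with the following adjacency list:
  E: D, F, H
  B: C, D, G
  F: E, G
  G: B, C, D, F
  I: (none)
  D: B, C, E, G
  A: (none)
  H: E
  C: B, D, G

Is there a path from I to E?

I has no edges, so nothing is reachable from it.

No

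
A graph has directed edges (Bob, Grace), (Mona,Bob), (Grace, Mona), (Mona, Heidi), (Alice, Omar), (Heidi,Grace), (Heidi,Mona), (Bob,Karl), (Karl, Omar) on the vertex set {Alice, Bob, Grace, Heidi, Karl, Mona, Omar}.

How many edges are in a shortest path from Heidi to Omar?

Distance 0: Heidi.
Distance 1: Grace, Mona.
Distance 2: Bob.
Distance 3: Karl.
Distance 4: Omar — contains Omar.

4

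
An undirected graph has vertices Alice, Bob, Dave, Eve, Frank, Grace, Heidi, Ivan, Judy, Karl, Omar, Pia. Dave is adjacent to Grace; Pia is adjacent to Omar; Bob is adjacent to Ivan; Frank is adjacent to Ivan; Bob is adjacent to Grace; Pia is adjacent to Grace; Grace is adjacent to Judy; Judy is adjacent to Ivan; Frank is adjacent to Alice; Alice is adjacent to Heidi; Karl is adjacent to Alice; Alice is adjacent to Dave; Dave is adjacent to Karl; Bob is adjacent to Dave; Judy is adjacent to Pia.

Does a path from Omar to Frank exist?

Yes

Explore from Omar.
Distance 1: reach Pia.
Distance 2: reach Grace, Judy.
Distance 3: reach Bob, Dave, Ivan.
Distance 4: reach Alice, Frank, Karl.
Found Frank.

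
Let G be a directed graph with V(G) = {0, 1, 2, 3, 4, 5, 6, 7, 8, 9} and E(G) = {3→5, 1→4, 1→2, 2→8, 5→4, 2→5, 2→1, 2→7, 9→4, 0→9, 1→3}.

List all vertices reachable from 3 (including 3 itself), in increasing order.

Start at 3.
Its neighbours: 5.
Then their neighbours: 4.
Nothing further is reachable.

3, 4, 5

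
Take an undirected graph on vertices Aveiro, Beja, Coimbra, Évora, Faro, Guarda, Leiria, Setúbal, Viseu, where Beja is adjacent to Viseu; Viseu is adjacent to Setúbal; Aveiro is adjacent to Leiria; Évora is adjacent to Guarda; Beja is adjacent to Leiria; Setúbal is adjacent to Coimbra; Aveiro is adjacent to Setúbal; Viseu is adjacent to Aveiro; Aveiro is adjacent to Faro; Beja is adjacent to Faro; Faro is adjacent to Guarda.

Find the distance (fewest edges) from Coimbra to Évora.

Distance 0: Coimbra.
Distance 1: Setúbal.
Distance 2: Aveiro, Viseu.
Distance 3: Beja, Faro, Leiria.
Distance 4: Guarda.
Distance 5: Évora — contains Évora.

5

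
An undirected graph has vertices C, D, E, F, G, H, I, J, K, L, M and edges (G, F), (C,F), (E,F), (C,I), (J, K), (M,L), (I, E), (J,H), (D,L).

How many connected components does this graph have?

From C: component {C, E, F, G, I}.
From D: component {D, L, M}.
From H: component {H, J, K}.
That's 3 components.

3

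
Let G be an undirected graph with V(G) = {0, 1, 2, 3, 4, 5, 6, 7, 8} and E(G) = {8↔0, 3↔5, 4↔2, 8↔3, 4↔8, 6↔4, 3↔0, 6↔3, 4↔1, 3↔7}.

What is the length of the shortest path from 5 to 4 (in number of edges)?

Distance 0: 5.
Distance 1: 3.
Distance 2: 0, 6, 7, 8.
Distance 3: 4 — contains 4.

3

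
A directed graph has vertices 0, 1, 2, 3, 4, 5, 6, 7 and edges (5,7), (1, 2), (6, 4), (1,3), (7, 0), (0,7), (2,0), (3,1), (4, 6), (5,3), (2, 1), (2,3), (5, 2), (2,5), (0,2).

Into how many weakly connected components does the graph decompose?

2

From 0: component {0, 1, 2, 3, 5, 7}.
From 4: component {4, 6}.
That's 2 components.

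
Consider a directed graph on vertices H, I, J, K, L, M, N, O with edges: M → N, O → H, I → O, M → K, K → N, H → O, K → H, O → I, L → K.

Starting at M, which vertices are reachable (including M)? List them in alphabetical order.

H, I, K, M, N, O

Start at M.
Its neighbours: K, N.
Then their neighbours: H.
Then next layer: O.
Then next layer: I.
Nothing further is reachable.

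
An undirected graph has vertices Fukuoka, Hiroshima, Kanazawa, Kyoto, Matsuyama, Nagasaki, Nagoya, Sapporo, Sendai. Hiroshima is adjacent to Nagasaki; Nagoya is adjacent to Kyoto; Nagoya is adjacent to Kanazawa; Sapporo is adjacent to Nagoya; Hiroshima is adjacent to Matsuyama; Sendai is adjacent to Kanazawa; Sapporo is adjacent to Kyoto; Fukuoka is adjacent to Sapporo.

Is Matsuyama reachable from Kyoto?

Explore from Kyoto.
Distance 1: reach Nagoya, Sapporo.
Distance 2: reach Fukuoka, Kanazawa.
Distance 3: reach Sendai.
The search is exhausted without reaching Matsuyama; it lies in a different component.

No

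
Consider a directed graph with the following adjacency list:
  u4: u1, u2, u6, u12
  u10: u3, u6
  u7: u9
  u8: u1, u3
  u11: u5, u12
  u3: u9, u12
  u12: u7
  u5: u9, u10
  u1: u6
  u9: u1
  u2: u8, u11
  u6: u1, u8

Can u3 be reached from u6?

Yes

Explore from u6.
Distance 1: reach u1, u8.
Distance 2: reach u3.
Found u3.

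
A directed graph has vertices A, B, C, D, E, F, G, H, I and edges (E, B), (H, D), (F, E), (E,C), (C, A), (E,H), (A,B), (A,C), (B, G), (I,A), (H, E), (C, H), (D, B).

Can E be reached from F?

Explore from F.
Distance 1: reach E.
Found E.

Yes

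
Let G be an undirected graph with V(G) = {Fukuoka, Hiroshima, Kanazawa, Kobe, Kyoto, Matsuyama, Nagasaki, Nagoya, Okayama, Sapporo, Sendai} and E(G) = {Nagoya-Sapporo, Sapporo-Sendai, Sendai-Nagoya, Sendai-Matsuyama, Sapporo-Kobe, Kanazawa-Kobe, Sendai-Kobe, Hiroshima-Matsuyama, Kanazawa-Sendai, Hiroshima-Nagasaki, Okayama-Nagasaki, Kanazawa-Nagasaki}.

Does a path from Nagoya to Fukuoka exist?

No

Explore from Nagoya.
Distance 1: reach Sapporo, Sendai.
Distance 2: reach Kanazawa, Kobe, Matsuyama.
Distance 3: reach Hiroshima, Nagasaki.
Distance 4: reach Okayama.
The search is exhausted without reaching Fukuoka; it lies in a different component.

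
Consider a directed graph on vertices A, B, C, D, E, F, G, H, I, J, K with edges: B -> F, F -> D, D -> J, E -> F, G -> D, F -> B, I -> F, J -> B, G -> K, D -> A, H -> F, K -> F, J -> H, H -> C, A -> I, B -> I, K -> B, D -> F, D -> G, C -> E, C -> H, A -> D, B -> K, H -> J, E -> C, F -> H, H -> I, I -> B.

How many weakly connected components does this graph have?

From A: component {A, B, C, D, E, F, G, H, I, J, K}.
That's 1 component.

1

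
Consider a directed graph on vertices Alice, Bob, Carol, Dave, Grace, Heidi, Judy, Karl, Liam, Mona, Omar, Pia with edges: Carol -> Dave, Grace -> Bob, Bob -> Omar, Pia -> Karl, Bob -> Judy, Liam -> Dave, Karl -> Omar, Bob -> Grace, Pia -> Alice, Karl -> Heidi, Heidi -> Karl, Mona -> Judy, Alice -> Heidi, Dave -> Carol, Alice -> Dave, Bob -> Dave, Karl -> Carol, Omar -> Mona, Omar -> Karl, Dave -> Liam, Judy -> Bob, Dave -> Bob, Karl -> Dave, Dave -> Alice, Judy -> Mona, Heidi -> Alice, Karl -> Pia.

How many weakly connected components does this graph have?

1

From Alice: component {Alice, Bob, Carol, Dave, Grace, Heidi, Judy, Karl, Liam, Mona, Omar, Pia}.
That's 1 component.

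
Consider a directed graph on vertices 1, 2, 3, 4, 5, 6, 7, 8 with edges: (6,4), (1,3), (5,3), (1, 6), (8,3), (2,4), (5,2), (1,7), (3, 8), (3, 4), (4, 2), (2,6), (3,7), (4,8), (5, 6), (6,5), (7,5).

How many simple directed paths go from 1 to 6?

7

1→3→4→2→6
1→3→7→5→2→6
1→3→7→5→6
1→6
1→7→5→2→6
1→7→5→3→4→2→6
1→7→5→6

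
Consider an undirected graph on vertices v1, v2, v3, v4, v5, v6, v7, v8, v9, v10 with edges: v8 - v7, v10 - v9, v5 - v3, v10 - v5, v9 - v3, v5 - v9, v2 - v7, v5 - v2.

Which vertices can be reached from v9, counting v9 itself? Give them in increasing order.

Start at v9.
Its neighbours: v3, v5, v10.
Then their neighbours: v2.
Then next layer: v7.
Then next layer: v8.
Nothing further is reachable.

v2, v3, v5, v7, v8, v9, v10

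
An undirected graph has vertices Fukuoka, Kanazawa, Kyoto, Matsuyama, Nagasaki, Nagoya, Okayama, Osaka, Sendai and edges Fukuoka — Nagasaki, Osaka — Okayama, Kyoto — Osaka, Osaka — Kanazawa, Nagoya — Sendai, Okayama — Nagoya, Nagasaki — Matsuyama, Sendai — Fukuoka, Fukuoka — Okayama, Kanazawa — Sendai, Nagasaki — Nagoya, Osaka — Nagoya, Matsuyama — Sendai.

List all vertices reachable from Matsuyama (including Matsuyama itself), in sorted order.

Start at Matsuyama.
Its neighbours: Nagasaki, Sendai.
Then their neighbours: Fukuoka, Kanazawa, Nagoya.
Then next layer: Okayama, Osaka.
Then next layer: Kyoto.
Every vertex is now reached.

Fukuoka, Kanazawa, Kyoto, Matsuyama, Nagasaki, Nagoya, Okayama, Osaka, Sendai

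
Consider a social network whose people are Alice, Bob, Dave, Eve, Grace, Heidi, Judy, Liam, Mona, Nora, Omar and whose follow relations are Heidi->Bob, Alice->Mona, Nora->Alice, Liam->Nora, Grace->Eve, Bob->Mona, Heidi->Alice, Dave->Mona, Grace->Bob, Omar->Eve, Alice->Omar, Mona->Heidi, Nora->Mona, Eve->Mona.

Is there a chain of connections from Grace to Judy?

No

Explore from Grace.
Distance 1: reach Bob, Eve.
Distance 2: reach Mona.
Distance 3: reach Heidi.
Distance 4: reach Alice.
Distance 5: reach Omar.
The search from Grace is exhausted; no directed path reaches Judy.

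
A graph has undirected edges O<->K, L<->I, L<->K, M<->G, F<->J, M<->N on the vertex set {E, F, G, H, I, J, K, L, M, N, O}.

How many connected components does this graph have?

From E: component {E}.
From F: component {F, J}.
From G: component {G, M, N}.
From H: component {H}.
From I: component {I, K, L, O}.
That's 5 components.

5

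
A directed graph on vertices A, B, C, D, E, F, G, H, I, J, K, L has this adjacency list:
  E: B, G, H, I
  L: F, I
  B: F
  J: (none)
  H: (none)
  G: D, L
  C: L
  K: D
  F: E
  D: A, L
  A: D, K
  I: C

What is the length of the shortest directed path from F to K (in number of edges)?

5

Distance 0: F.
Distance 1: E.
Distance 2: B, G, H, I.
Distance 3: C, D, L.
Distance 4: A.
Distance 5: K — contains K.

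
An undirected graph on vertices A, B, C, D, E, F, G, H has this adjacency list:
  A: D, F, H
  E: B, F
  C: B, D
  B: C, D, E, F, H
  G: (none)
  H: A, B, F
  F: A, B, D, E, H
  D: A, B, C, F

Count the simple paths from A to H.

15

A–D–B–E–F–H
A–D–B–F–H
A–D–B–H
A–D–C–B–E–F–H
A–D–C–B–F–H
A–D–C–B–H
A–D–F–B–H
A–D–F–E–B–H
A–D–F–H
A–F–B–H
A–F–D–B–H
A–F–D–C–B–H
A–F–E–B–H
A–F–H
A–H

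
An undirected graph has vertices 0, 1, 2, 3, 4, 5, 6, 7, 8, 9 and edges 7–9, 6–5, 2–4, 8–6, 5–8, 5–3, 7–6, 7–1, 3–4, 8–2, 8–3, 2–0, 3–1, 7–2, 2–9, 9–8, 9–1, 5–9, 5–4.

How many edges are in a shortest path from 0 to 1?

Distance 0: 0.
Distance 1: 2.
Distance 2: 4, 7, 8, 9.
Distance 3: 1, 3, 5, 6 — contains 1.

3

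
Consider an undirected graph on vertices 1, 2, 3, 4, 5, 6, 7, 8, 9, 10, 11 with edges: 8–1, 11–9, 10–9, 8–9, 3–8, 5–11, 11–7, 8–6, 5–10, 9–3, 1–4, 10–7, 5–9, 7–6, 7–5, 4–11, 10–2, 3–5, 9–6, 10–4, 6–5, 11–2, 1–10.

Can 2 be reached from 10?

Explore from 10.
Distance 1: reach 1, 2, 4, 5, 7, 9.
Found 2.

Yes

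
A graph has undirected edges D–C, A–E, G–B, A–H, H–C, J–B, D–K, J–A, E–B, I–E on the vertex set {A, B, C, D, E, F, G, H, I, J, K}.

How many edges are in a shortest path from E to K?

5

Distance 0: E.
Distance 1: A, B, I.
Distance 2: G, H, J.
Distance 3: C.
Distance 4: D.
Distance 5: K — contains K.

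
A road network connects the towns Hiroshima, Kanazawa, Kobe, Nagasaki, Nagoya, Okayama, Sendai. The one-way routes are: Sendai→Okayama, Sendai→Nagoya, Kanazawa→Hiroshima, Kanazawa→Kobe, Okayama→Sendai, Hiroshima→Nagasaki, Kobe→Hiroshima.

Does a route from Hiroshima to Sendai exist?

Explore from Hiroshima.
Distance 1: reach Nagasaki.
The search from Hiroshima is exhausted; no directed path reaches Sendai.

No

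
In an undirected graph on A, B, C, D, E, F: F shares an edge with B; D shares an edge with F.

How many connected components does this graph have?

4

From A: component {A}.
From B: component {B, D, F}.
From C: component {C}.
From E: component {E}.
That's 4 components.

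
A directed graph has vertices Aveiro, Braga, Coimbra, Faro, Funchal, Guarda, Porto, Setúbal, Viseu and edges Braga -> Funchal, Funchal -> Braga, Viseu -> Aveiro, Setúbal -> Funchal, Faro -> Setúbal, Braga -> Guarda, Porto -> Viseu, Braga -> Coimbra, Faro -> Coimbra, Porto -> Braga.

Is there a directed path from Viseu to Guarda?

Explore from Viseu.
Distance 1: reach Aveiro.
The search from Viseu is exhausted; no directed path reaches Guarda.

No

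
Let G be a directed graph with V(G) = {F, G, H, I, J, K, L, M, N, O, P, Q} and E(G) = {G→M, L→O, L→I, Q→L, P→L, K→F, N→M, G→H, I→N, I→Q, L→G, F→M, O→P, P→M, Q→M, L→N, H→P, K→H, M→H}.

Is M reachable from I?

Yes

Explore from I.
Distance 1: reach N, Q.
Distance 2: reach L, M.
Found M.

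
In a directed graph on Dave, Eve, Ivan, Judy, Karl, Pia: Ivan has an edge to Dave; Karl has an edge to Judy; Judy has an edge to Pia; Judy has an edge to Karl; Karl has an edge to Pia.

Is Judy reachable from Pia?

No

Pia has no outgoing edges, so nothing is reachable from it.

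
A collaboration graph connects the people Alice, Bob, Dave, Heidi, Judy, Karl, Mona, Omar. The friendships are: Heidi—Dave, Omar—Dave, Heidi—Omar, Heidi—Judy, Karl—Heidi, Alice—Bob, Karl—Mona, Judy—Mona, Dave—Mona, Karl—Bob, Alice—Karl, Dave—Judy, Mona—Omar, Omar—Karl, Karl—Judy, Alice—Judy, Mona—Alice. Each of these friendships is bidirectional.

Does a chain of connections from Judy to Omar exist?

Yes

Explore from Judy.
Distance 1: reach Alice, Dave, Heidi, Karl, Mona.
Distance 2: reach Bob, Omar.
Found Omar.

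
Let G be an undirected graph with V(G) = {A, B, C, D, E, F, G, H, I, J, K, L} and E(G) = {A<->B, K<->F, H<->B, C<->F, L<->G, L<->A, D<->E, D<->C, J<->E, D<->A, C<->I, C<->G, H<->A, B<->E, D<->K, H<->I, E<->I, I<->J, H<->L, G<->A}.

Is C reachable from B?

Yes

Explore from B.
Distance 1: reach A, E, H.
Distance 2: reach D, G, I, J, L.
Distance 3: reach C, K.
Found C.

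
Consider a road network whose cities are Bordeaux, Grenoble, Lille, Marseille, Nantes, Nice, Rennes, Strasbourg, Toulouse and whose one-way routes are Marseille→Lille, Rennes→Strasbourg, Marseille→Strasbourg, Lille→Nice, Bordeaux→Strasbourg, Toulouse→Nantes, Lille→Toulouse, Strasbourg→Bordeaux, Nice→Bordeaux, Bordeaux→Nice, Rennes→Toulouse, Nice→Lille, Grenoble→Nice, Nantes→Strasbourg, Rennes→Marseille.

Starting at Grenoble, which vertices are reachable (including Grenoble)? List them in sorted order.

Bordeaux, Grenoble, Lille, Nantes, Nice, Strasbourg, Toulouse

Start at Grenoble.
Its neighbours: Nice.
Then their neighbours: Bordeaux, Lille.
Then next layer: Strasbourg, Toulouse.
Then next layer: Nantes.
Nothing further is reachable.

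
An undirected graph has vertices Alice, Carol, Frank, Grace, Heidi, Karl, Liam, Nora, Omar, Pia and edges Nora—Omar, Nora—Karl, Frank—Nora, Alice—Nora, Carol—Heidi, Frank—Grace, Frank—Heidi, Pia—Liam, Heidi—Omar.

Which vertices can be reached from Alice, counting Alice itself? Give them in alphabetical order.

Alice, Carol, Frank, Grace, Heidi, Karl, Nora, Omar

Start at Alice.
Its neighbours: Nora.
Then their neighbours: Frank, Karl, Omar.
Then next layer: Grace, Heidi.
Then next layer: Carol.
Nothing further is reachable.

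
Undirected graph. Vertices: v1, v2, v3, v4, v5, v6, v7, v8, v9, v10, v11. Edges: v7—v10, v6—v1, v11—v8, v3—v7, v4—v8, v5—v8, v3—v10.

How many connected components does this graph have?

5

From v1: component {v1, v6}.
From v2: component {v2}.
From v3: component {v3, v7, v10}.
From v4: component {v4, v5, v8, v11}.
From v9: component {v9}.
That's 5 components.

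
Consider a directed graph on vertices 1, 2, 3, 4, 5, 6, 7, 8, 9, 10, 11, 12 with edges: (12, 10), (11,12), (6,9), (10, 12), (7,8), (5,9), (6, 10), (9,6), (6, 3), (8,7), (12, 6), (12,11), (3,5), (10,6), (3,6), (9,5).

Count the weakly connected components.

5

From 1: component {1}.
From 2: component {2}.
From 3: component {3, 5, 6, 9, 10, 11, 12}.
From 4: component {4}.
From 7: component {7, 8}.
That's 5 components.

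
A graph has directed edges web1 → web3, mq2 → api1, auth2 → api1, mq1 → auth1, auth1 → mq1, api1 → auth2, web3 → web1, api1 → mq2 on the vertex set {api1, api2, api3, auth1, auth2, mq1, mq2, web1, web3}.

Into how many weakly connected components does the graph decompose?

5

From api1: component {api1, auth2, mq2}.
From api2: component {api2}.
From api3: component {api3}.
From auth1: component {auth1, mq1}.
From web1: component {web1, web3}.
That's 5 components.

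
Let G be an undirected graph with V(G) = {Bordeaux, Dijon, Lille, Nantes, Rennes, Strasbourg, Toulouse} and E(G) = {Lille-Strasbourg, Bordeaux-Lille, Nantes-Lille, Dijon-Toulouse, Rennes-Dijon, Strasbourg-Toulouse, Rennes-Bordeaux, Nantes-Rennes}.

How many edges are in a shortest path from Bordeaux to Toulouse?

3

Distance 0: Bordeaux.
Distance 1: Lille, Rennes.
Distance 2: Dijon, Nantes, Strasbourg.
Distance 3: Toulouse — contains Toulouse.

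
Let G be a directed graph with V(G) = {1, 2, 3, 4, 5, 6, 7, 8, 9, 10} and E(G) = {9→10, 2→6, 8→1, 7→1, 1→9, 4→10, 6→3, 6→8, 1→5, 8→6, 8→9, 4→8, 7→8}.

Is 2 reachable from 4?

Explore from 4.
Distance 1: reach 8, 10.
Distance 2: reach 1, 6, 9.
Distance 3: reach 3, 5.
The search from 4 is exhausted; no directed path reaches 2.

No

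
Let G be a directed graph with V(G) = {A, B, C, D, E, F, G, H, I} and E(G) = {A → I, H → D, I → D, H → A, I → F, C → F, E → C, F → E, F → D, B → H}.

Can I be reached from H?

Yes

Explore from H.
Distance 1: reach A, D.
Distance 2: reach I.
Found I.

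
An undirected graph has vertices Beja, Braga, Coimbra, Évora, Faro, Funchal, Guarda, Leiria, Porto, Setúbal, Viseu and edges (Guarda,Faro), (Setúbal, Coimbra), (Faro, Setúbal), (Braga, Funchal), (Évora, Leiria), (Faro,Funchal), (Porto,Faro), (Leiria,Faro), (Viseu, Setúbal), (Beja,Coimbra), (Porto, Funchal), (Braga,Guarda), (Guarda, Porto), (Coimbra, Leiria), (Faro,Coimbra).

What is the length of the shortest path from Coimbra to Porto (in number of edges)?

2

Distance 0: Coimbra.
Distance 1: Beja, Faro, Leiria, Setúbal.
Distance 2: Évora, Funchal, Guarda, Porto, Viseu — contains Porto.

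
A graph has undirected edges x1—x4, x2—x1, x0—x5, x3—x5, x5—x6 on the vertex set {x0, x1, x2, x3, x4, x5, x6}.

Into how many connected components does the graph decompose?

2

From x0: component {x0, x3, x5, x6}.
From x1: component {x1, x2, x4}.
That's 2 components.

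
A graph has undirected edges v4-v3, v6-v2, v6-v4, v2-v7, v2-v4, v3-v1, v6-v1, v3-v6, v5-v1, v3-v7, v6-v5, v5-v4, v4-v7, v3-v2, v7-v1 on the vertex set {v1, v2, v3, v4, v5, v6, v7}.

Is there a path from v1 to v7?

Yes

Explore from v1.
Distance 1: reach v3, v5, v6, v7.
Found v7.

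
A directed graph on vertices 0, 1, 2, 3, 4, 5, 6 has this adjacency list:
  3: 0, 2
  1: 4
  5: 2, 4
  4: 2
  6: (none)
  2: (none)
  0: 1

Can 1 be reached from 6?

6 has no outgoing edges, so nothing is reachable from it.

No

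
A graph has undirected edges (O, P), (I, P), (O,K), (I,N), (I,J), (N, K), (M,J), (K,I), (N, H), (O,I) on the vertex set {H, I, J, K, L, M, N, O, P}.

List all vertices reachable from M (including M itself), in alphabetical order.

H, I, J, K, M, N, O, P

Start at M.
Its neighbours: J.
Then their neighbours: I.
Then next layer: K, N, O, P.
Then next layer: H.
Nothing further is reachable.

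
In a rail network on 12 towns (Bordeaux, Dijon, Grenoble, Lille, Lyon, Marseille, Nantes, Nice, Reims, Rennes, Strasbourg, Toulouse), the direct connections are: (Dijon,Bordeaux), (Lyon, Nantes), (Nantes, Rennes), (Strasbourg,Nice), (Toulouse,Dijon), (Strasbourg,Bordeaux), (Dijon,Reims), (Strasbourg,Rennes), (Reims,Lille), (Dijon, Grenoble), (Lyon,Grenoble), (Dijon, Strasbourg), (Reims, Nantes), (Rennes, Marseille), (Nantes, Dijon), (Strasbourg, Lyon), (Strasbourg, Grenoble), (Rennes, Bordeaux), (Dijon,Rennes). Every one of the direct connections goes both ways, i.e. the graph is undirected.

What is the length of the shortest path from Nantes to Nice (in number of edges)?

3

Distance 0: Nantes.
Distance 1: Dijon, Lyon, Reims, Rennes.
Distance 2: Bordeaux, Grenoble, Lille, Marseille, Strasbourg, Toulouse.
Distance 3: Nice — contains Nice.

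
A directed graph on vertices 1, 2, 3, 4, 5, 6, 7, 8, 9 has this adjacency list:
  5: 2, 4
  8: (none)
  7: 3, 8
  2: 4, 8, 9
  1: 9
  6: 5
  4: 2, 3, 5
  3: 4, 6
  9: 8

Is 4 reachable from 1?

No

Explore from 1.
Distance 1: reach 9.
Distance 2: reach 8.
The search from 1 is exhausted; no directed path reaches 4.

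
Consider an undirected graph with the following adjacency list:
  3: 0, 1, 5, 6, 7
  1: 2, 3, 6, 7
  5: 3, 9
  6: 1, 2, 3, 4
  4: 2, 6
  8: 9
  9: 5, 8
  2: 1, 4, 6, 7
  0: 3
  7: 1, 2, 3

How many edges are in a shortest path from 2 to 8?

Distance 0: 2.
Distance 1: 1, 4, 6, 7.
Distance 2: 3.
Distance 3: 0, 5.
Distance 4: 9.
Distance 5: 8 — contains 8.

5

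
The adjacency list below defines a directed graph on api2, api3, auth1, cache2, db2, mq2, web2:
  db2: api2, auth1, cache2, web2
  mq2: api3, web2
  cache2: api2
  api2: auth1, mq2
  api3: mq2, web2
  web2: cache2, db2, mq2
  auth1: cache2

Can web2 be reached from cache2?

Yes

Explore from cache2.
Distance 1: reach api2.
Distance 2: reach auth1, mq2.
Distance 3: reach api3, web2.
Found web2.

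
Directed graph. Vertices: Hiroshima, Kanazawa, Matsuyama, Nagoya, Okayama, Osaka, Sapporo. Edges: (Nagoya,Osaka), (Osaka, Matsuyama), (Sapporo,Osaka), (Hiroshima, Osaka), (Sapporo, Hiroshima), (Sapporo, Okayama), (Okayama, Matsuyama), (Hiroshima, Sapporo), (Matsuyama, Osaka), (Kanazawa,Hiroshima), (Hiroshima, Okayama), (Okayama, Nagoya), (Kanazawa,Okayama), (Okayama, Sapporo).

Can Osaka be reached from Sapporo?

Yes

Explore from Sapporo.
Distance 1: reach Hiroshima, Okayama, Osaka.
Found Osaka.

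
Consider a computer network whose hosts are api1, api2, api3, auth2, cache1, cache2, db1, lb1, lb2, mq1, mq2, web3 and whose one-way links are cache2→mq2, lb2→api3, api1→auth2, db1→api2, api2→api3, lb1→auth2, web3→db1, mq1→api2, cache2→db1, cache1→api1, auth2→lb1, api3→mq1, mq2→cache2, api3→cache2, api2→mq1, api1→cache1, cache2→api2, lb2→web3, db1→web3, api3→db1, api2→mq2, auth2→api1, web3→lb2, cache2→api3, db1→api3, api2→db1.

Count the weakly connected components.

From api1: component {api1, auth2, cache1, lb1}.
From api2: component {api2, api3, cache2, db1, lb2, mq1, mq2, web3}.
That's 2 components.

2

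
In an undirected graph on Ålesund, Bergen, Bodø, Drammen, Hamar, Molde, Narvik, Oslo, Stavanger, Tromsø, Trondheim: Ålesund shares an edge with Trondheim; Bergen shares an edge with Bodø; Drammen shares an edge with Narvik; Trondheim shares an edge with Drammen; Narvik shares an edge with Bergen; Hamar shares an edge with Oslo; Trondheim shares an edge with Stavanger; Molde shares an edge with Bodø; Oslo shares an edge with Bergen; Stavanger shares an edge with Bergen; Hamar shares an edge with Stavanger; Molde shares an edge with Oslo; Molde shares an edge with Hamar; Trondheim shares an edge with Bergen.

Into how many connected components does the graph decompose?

From Ålesund: component {Ålesund, Bergen, Bodø, Drammen, Hamar, Molde, Narvik, Oslo, Stavanger, Trondheim}.
From Tromsø: component {Tromsø}.
That's 2 components.

2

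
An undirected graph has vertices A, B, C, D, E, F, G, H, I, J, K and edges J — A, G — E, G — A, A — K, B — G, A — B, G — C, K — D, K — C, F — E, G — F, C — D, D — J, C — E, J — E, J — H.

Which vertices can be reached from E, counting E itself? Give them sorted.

Start at E.
Its neighbours: C, F, G, J.
Then their neighbours: A, B, D, H, K.
Nothing further is reachable.

A, B, C, D, E, F, G, H, J, K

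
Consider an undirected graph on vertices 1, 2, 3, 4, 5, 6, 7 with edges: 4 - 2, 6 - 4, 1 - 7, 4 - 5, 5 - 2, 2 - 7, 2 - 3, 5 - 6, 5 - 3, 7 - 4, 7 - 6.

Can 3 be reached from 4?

Explore from 4.
Distance 1: reach 2, 5, 6, 7.
Distance 2: reach 1, 3.
Found 3.

Yes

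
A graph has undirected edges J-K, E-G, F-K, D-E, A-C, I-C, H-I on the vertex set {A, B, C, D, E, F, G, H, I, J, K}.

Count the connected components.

From A: component {A, C, H, I}.
From B: component {B}.
From D: component {D, E, G}.
From F: component {F, J, K}.
That's 4 components.

4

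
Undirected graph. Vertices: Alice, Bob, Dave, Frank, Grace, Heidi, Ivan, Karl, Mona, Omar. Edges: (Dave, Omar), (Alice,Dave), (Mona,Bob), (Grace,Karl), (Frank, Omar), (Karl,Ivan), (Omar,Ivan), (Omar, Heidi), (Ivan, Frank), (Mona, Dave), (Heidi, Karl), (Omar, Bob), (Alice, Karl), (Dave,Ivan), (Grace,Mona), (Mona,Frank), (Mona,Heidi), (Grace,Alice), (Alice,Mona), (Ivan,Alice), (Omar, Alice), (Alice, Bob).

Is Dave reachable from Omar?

Yes

Explore from Omar.
Distance 1: reach Alice, Bob, Dave, Frank, Heidi, Ivan.
Found Dave.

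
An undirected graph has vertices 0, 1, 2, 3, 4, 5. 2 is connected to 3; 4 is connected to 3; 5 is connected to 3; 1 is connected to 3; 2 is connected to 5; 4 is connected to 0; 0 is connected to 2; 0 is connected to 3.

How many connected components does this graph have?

1

From 0: component {0, 1, 2, 3, 4, 5}.
That's 1 component.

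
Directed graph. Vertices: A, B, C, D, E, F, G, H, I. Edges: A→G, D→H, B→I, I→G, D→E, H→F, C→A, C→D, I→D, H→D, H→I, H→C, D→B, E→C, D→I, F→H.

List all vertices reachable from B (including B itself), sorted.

A, B, C, D, E, F, G, H, I

Start at B.
Its neighbours: I.
Then their neighbours: D, G.
Then next layer: E, H.
Then next layer: C, F.
Then next layer: A.
Every vertex is now reached.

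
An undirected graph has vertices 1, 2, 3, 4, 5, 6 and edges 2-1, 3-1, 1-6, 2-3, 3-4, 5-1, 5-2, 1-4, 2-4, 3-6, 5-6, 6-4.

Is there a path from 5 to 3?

Explore from 5.
Distance 1: reach 1, 2, 6.
Distance 2: reach 3, 4.
Found 3.

Yes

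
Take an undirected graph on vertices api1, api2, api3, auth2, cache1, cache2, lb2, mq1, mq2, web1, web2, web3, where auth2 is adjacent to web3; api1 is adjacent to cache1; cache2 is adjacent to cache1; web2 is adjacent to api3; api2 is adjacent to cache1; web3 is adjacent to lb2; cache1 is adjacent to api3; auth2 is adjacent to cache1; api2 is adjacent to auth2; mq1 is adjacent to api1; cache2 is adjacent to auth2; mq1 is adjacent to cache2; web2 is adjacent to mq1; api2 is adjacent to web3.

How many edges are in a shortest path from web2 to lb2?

Distance 0: web2.
Distance 1: api3, mq1.
Distance 2: api1, cache1, cache2.
Distance 3: api2, auth2.
Distance 4: web3.
Distance 5: lb2 — contains lb2.

5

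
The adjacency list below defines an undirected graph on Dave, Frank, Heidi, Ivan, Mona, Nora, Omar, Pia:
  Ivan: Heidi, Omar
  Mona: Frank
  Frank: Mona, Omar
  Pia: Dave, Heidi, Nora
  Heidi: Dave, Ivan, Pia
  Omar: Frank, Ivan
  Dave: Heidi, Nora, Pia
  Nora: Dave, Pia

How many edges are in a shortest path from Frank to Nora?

Distance 0: Frank.
Distance 1: Mona, Omar.
Distance 2: Ivan.
Distance 3: Heidi.
Distance 4: Dave, Pia.
Distance 5: Nora — contains Nora.

5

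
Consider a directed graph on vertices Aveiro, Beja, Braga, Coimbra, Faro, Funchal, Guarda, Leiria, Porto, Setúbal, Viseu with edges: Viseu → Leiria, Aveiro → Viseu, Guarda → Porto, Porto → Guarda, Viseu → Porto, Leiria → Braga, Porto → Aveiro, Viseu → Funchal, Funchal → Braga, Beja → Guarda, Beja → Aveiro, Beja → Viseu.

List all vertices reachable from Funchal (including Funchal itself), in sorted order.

Start at Funchal.
Its neighbours: Braga.
Nothing further is reachable.

Braga, Funchal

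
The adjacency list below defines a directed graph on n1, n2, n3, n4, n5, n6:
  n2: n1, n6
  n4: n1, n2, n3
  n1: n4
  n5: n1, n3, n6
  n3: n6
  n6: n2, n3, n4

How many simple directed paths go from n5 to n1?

n5→n1
n5→n3→n6→n2→n1
n5→n3→n6→n4→n1
n5→n3→n6→n4→n2→n1
n5→n6→n2→n1
n5→n6→n4→n1
n5→n6→n4→n2→n1

7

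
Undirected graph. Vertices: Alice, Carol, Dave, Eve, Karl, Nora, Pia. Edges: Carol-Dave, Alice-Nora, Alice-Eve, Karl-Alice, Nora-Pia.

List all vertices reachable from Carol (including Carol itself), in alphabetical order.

Carol, Dave

Start at Carol.
Its neighbours: Dave.
Nothing further is reachable.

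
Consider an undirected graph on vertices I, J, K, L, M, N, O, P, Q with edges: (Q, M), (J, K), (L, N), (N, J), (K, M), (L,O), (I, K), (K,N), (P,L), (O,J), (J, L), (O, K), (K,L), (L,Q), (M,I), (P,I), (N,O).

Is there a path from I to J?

Yes

Explore from I.
Distance 1: reach K, M, P.
Distance 2: reach J, L, N, O, Q.
Found J.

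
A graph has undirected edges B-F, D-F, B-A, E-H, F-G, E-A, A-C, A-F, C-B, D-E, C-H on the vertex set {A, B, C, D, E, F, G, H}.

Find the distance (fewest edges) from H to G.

4

Distance 0: H.
Distance 1: C, E.
Distance 2: A, B, D.
Distance 3: F.
Distance 4: G — contains G.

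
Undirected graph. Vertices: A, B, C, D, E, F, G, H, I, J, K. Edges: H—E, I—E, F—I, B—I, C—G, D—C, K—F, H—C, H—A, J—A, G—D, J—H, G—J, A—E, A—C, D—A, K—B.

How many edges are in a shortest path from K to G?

Distance 0: K.
Distance 1: B, F.
Distance 2: I.
Distance 3: E.
Distance 4: A, H.
Distance 5: C, D, J.
Distance 6: G — contains G.

6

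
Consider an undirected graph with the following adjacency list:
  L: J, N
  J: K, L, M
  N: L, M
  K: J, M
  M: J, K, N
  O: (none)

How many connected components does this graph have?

From J: component {J, K, L, M, N}.
From O: component {O}.
That's 2 components.

2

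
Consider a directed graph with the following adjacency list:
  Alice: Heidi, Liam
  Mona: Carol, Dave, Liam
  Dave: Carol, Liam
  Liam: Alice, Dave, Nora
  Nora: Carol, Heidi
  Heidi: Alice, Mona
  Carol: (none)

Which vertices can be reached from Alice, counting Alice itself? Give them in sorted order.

Alice, Carol, Dave, Heidi, Liam, Mona, Nora

Start at Alice.
Its neighbours: Heidi, Liam.
Then their neighbours: Dave, Mona, Nora.
Then next layer: Carol.
Every vertex is now reached.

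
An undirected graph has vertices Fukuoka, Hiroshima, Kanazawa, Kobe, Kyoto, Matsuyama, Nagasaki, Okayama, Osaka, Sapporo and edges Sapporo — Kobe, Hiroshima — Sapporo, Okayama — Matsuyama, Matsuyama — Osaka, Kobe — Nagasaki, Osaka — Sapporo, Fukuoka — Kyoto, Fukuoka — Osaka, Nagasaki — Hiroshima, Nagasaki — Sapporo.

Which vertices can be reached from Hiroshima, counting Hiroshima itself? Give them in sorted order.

Start at Hiroshima.
Its neighbours: Nagasaki, Sapporo.
Then their neighbours: Kobe, Osaka.
Then next layer: Fukuoka, Matsuyama.
Then next layer: Kyoto, Okayama.
Nothing further is reachable.

Fukuoka, Hiroshima, Kobe, Kyoto, Matsuyama, Nagasaki, Okayama, Osaka, Sapporo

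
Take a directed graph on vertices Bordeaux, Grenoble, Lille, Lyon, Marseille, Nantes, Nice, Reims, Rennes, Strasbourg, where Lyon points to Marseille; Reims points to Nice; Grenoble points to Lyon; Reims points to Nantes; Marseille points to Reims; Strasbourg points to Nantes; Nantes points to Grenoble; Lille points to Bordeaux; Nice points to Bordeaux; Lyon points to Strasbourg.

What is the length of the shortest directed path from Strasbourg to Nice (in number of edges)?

Distance 0: Strasbourg.
Distance 1: Nantes.
Distance 2: Grenoble.
Distance 3: Lyon.
Distance 4: Marseille.
Distance 5: Reims.
Distance 6: Nice — contains Nice.

6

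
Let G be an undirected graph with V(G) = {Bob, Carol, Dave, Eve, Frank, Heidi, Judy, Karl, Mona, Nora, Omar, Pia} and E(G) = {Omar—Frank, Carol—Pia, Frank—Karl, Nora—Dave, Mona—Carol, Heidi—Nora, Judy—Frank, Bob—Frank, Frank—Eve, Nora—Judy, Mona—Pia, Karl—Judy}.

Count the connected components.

2

From Bob: component {Bob, Dave, Eve, Frank, Heidi, Judy, Karl, Nora, Omar}.
From Carol: component {Carol, Mona, Pia}.
That's 2 components.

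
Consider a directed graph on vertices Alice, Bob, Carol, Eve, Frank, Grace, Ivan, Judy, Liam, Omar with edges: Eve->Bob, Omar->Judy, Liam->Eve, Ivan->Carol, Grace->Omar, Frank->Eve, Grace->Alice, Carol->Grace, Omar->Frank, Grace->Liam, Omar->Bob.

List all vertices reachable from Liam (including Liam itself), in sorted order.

Start at Liam.
Its neighbours: Eve.
Then their neighbours: Bob.
Nothing further is reachable.

Bob, Eve, Liam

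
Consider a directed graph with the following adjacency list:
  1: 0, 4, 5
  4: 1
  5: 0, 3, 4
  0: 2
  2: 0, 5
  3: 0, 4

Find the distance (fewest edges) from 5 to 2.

Distance 0: 5.
Distance 1: 0, 3, 4.
Distance 2: 1, 2 — contains 2.

2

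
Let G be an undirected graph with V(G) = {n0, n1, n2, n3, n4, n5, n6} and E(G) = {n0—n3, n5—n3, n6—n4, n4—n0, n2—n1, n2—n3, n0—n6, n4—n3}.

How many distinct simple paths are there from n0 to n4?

n0–n3–n4
n0–n4
n0–n6–n4

3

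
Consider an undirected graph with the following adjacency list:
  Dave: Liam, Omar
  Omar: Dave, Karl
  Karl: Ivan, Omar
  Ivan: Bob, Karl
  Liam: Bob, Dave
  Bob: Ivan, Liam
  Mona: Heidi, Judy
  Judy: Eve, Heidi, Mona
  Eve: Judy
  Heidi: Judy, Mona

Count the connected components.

From Bob: component {Bob, Dave, Ivan, Karl, Liam, Omar}.
From Eve: component {Eve, Heidi, Judy, Mona}.
That's 2 components.

2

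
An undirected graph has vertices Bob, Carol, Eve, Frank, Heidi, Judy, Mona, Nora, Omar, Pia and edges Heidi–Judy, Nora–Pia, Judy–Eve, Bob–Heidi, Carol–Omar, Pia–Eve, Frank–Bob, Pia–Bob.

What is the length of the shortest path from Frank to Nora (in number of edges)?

Distance 0: Frank.
Distance 1: Bob.
Distance 2: Heidi, Pia.
Distance 3: Eve, Judy, Nora — contains Nora.

3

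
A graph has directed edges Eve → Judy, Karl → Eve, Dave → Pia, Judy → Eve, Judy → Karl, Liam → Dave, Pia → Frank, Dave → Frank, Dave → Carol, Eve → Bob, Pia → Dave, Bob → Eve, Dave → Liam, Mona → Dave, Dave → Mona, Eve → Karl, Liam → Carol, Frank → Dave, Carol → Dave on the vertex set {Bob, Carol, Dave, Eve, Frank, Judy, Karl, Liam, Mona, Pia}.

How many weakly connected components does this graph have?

From Bob: component {Bob, Eve, Judy, Karl}.
From Carol: component {Carol, Dave, Frank, Liam, Mona, Pia}.
That's 2 components.

2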